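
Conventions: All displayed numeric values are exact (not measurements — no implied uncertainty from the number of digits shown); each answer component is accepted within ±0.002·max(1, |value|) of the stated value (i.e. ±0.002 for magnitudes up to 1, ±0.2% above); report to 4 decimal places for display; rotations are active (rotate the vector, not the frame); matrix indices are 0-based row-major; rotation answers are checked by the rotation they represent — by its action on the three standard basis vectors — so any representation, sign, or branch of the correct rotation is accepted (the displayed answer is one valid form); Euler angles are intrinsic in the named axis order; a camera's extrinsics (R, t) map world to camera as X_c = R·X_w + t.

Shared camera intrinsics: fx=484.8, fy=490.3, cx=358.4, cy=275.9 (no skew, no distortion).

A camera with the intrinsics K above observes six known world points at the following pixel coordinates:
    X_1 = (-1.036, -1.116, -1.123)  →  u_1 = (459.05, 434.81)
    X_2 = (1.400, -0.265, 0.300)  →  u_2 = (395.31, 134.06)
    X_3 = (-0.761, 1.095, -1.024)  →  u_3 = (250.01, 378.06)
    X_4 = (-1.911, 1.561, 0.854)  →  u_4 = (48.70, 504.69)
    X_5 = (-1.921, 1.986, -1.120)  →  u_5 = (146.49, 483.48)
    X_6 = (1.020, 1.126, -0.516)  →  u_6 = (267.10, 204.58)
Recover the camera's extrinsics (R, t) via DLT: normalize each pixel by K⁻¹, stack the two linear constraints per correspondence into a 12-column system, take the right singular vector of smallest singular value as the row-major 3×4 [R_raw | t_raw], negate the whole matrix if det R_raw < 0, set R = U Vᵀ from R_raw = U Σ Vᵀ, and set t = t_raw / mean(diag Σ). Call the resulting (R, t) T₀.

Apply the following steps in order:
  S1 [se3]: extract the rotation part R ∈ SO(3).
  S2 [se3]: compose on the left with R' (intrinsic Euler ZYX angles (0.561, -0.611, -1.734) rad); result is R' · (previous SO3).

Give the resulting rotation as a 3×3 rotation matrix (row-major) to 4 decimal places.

source (pnp_recover): camera pose = R=[0.1356 -0.9848 -0.1082; -0.9312 -0.0895 -0.3533; 0.3382 0.1487 -0.9293], t=(-0.0799, 0.1000, 4.2899)
after S1 (rot_of_se3): [0.1356 -0.9848 -0.1082; -0.9312 -0.0895 -0.3533; 0.3382 0.1487 -0.9293]
after S2 (compose_so3): [-0.5836 -0.7999 0.1396; 0.2061 -0.3122 -0.9274; 0.7854 -0.5125 0.3471]

rotation (matrix) = ((-0.5836, -0.7999, 0.1396), (0.2061, -0.3122, -0.9274), (0.7854, -0.5125, 0.3471))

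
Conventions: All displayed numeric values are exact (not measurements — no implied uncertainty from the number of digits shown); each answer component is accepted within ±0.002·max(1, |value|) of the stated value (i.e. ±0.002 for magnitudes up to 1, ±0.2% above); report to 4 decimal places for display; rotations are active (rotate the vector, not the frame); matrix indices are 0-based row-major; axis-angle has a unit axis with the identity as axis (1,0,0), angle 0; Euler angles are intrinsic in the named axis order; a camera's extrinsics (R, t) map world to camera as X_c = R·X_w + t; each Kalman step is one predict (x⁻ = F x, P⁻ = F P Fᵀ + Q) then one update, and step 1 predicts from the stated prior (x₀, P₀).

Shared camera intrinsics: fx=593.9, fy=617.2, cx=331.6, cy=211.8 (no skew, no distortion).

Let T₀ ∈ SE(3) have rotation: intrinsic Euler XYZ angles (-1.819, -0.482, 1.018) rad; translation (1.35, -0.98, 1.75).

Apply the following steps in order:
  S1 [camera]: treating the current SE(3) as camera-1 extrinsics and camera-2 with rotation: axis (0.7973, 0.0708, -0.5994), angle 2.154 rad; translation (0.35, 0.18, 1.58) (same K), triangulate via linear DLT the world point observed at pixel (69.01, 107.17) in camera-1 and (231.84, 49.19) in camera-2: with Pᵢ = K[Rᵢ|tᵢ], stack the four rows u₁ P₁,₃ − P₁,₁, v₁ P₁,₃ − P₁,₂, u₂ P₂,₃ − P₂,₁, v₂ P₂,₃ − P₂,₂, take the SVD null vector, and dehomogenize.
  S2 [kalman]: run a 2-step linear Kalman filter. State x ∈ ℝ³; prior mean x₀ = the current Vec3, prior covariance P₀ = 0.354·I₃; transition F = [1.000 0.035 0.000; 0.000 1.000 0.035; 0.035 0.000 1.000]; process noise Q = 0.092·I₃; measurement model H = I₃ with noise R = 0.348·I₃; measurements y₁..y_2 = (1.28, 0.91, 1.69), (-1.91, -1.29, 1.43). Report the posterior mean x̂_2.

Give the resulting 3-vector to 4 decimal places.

result = (-0.8339, 0.0348, 1.4852)

after S1 (triangulate): (-1.5583, 1.2564, 1.4863)
after S2 (kf_track): (-0.8339, 0.0348, 1.4852)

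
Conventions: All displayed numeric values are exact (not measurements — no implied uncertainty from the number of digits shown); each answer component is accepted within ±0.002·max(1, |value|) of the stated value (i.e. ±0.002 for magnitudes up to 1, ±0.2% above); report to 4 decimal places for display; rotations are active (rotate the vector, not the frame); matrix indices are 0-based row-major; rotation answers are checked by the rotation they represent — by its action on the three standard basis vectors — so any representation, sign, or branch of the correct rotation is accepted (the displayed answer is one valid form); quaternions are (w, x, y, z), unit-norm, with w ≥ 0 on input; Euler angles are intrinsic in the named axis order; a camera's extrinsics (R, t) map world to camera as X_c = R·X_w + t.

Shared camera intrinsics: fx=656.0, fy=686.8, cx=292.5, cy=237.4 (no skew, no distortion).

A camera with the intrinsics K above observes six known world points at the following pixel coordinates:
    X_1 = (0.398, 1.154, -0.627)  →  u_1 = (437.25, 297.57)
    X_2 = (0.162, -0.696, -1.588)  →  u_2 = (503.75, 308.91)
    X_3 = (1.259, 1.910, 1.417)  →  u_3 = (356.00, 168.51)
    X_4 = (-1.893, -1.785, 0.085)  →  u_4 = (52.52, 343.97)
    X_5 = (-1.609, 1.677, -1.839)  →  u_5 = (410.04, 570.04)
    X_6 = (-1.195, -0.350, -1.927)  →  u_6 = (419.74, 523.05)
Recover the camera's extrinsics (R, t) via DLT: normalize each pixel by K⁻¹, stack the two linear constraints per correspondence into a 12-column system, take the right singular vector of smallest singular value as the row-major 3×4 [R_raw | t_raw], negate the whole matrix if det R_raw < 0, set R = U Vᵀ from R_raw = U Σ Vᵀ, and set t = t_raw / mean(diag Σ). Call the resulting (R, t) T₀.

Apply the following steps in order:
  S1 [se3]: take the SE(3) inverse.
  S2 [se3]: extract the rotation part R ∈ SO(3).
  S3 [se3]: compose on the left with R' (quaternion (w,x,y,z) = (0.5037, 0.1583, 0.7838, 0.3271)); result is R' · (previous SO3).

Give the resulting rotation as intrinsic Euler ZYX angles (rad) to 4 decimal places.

rotation (euler_zyx) = (2.7826, 0.0704, 1.2239)

source (pnp_recover): camera pose = R=[0.6640 0.2866 -0.6906; -0.7337 0.4281 -0.5277; 0.1445 0.8571 0.4945], t=(0.3900, 0.0300, 5.6898)
after S1 (invert_se3): R=[0.6640 -0.7337 0.1445; 0.2866 0.4281 0.8571; -0.6906 -0.5277 0.4945], t=(-1.0588, -5.0011, -2.5287)
after S2 (rot_of_se3): [0.6640 -0.7337 0.1445; 0.2866 0.4281 0.8571; -0.6906 -0.5277 0.4945]
after S3 (compose_so3): [-0.9339 -0.1814 0.3080; 0.3505 -0.2951 0.8889; -0.0703 0.9381 0.3392]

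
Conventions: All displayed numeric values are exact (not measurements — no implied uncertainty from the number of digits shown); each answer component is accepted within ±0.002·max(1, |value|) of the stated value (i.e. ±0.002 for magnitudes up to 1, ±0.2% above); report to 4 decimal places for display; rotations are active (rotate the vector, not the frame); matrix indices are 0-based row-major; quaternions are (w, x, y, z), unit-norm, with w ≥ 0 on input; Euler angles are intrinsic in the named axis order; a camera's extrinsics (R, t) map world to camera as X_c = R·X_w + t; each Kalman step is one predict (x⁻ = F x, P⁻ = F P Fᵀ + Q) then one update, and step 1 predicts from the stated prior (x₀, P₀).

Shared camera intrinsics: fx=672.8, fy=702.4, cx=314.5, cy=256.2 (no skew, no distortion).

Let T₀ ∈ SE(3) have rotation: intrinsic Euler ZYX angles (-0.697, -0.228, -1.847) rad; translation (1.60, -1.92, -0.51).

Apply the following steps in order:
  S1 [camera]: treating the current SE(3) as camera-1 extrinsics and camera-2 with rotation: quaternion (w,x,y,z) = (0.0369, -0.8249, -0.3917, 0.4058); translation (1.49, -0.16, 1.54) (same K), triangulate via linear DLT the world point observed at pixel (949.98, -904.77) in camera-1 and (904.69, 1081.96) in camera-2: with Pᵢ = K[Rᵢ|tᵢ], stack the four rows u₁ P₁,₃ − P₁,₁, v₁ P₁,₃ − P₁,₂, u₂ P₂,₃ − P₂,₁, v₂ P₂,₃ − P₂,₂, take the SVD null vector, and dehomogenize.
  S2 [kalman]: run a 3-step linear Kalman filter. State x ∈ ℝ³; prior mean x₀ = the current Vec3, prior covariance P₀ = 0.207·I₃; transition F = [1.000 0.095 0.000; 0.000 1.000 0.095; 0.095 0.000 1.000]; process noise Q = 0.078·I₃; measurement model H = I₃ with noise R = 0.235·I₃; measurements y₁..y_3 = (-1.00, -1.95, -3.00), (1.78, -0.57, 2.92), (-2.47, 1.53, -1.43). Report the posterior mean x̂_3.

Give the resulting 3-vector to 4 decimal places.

result = (-0.6547, -0.1382, -0.4631)

after S1 (triangulate): (1.5827, -1.8590, -1.4150)
after S2 (kf_track): (-0.6547, -0.1382, -0.4631)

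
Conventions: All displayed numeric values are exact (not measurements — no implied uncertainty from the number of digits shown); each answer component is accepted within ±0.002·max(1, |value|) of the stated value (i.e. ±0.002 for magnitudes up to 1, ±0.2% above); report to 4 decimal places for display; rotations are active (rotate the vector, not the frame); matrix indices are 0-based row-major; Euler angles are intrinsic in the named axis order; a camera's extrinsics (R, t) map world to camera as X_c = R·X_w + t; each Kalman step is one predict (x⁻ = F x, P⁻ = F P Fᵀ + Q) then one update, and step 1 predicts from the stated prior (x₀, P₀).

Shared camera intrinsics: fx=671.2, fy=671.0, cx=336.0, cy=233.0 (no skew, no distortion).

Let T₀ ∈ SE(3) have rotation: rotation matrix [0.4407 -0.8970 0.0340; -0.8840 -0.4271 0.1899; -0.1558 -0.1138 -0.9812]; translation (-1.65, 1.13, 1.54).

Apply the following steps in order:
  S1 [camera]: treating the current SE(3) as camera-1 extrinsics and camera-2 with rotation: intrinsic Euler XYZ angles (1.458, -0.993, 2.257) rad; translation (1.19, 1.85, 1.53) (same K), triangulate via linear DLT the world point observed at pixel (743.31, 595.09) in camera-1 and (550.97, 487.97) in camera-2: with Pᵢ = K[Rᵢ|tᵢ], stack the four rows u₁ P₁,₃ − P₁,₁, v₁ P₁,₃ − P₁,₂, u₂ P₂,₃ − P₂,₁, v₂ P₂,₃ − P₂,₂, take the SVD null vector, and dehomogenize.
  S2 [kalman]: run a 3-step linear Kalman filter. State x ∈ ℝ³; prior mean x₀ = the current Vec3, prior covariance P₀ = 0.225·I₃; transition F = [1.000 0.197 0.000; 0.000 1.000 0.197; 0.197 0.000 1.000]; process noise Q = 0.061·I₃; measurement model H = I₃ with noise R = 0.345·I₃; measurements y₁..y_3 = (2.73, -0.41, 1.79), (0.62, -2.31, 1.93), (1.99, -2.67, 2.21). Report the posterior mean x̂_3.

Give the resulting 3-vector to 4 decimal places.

after S1 (triangulate): (1.5017, -1.9514, 0.2622)
after S2 (kf_track): (1.2772, -1.6453, 1.9702)

result = (1.2772, -1.6453, 1.9702)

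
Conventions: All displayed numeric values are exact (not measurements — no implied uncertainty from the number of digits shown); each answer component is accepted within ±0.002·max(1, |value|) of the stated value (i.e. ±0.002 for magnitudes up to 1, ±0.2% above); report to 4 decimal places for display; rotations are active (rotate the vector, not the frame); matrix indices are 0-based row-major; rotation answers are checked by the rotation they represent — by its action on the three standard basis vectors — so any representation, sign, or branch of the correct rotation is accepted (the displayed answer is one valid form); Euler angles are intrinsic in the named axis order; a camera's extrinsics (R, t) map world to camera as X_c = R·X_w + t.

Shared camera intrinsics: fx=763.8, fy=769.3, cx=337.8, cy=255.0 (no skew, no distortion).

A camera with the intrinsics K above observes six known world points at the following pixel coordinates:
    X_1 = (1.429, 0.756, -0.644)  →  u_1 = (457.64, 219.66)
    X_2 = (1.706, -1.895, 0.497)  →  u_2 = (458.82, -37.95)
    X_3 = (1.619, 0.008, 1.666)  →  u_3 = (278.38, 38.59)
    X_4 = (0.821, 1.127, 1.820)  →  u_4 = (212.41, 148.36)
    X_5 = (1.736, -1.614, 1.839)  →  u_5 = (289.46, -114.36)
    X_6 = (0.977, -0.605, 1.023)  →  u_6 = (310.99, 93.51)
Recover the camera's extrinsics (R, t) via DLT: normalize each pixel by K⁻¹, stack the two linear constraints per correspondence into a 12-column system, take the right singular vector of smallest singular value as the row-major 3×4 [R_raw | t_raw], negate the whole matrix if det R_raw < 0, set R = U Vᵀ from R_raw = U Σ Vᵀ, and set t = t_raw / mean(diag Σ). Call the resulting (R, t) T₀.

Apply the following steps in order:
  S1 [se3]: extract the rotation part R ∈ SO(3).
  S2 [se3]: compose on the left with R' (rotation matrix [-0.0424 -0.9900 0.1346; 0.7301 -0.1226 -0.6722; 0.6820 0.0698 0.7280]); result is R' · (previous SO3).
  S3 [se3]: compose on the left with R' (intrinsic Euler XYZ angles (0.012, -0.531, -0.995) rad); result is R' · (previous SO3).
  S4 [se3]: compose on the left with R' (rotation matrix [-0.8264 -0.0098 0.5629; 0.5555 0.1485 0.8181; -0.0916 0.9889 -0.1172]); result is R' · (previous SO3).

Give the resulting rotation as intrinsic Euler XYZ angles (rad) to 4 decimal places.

source (pnp_recover): camera pose = R=[0.5054 -0.1738 -0.8452; -0.7898 0.3014 -0.5342; 0.3476 0.9375 0.0151], t=(0.0500, 0.2102, 6.3575)
after S1 (rot_of_se3): [0.5054 -0.1738 -0.8452; -0.7898 0.3014 -0.5342; 0.3476 0.9375 0.0151]
after S2 (compose_so3): [0.8073 -0.1648 0.5667; 0.2322 -0.7941 -0.5617; 0.5426 0.5851 -0.6028]
after S3 (compose_so3): [0.2722 -0.9480 0.1650; -0.5601 -0.2956 -0.7739; 0.7824 0.1182 -0.6114]
after S4 (compose_so3): [0.2210 0.8529 -0.4730; 0.7082 -0.4738 -0.5234; -0.6705 -0.2193 -0.7087]

rotation (euler_xyz) = (2.5055, -0.4927, -1.3173)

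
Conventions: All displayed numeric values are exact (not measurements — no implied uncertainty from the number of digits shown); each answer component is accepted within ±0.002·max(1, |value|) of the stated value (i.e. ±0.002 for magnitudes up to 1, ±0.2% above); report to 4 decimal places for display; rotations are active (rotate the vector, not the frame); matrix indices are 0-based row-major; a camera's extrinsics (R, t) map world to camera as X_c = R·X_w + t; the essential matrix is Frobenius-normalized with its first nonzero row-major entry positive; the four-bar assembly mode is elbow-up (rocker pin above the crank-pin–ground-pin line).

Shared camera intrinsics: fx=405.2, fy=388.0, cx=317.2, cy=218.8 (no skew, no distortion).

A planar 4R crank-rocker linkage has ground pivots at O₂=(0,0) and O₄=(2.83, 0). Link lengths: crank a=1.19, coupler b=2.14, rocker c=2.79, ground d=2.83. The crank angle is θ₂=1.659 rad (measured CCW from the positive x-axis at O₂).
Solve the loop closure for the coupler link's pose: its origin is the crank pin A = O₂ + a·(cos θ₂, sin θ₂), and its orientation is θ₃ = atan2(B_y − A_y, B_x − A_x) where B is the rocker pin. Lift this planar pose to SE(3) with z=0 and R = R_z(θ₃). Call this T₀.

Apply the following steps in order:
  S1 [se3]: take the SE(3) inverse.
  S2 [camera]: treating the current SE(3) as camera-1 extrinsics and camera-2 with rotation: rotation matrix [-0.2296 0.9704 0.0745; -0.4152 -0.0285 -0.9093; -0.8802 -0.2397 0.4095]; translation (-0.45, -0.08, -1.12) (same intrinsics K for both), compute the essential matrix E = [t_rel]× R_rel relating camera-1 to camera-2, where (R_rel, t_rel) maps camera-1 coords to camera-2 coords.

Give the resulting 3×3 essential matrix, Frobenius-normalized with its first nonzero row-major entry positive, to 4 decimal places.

source (fourbar_fk): coupler pose = R=[0.7901 -0.6130 0.0000; 0.6130 0.7901 0.0000; 0.0000 0.0000 1.0000], t=(-0.1048, 1.1854, 0.0000)
after S1 (invert_se3): R=[0.7901 0.6130 0.0000; -0.6130 0.7901 0.0000; 0.0000 0.0000 1.0000], t=(-0.6439, -1.0008, 0.0000)
after S2 (essential): [0.1858 -0.1319 0.5758; -0.0320 0.6807 0.1859; 0.1043 -0.1093 0.3080]

matrix = [0.1858 -0.1319 0.5758; -0.0320 0.6807 0.1859; 0.1043 -0.1093 0.3080]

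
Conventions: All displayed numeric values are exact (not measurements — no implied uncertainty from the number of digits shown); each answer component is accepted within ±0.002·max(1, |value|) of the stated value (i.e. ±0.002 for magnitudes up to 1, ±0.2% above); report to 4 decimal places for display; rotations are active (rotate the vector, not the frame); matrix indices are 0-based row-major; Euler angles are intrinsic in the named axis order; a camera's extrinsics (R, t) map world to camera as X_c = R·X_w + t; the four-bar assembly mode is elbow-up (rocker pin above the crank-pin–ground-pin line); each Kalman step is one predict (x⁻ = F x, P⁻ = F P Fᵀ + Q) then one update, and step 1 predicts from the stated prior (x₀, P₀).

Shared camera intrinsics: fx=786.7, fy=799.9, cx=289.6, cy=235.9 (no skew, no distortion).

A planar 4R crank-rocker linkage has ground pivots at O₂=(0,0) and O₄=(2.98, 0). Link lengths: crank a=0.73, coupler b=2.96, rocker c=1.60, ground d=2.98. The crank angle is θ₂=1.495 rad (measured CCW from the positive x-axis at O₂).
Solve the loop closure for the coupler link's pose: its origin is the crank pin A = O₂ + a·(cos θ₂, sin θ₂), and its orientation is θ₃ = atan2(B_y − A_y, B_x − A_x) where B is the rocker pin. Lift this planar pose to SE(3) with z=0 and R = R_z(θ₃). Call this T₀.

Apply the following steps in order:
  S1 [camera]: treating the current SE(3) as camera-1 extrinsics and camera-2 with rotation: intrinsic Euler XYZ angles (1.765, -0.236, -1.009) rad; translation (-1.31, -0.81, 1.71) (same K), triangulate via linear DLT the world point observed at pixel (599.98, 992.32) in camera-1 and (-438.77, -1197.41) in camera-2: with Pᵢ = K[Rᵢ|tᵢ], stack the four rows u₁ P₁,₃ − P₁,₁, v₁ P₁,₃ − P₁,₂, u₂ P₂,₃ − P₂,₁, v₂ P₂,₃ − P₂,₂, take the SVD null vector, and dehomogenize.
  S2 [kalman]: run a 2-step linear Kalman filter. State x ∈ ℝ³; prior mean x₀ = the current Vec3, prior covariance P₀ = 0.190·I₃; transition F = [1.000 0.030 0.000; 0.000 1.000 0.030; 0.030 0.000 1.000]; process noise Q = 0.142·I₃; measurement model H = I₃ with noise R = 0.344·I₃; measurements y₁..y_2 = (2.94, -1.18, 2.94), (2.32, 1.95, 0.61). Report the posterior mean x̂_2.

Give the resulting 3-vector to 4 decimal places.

result = (2.0074, 0.7496, 1.4296)

source (fourbar_fk): coupler pose = R=[0.9559 -0.2937 0.0000; 0.2937 0.9559 0.0000; 0.0000 0.0000 1.0000], t=(0.0553, 0.7279, 0.0000)
after S1 (triangulate): (0.5496, 0.3027, 1.2464)
after S2 (kf_track): (2.0074, 0.7496, 1.4296)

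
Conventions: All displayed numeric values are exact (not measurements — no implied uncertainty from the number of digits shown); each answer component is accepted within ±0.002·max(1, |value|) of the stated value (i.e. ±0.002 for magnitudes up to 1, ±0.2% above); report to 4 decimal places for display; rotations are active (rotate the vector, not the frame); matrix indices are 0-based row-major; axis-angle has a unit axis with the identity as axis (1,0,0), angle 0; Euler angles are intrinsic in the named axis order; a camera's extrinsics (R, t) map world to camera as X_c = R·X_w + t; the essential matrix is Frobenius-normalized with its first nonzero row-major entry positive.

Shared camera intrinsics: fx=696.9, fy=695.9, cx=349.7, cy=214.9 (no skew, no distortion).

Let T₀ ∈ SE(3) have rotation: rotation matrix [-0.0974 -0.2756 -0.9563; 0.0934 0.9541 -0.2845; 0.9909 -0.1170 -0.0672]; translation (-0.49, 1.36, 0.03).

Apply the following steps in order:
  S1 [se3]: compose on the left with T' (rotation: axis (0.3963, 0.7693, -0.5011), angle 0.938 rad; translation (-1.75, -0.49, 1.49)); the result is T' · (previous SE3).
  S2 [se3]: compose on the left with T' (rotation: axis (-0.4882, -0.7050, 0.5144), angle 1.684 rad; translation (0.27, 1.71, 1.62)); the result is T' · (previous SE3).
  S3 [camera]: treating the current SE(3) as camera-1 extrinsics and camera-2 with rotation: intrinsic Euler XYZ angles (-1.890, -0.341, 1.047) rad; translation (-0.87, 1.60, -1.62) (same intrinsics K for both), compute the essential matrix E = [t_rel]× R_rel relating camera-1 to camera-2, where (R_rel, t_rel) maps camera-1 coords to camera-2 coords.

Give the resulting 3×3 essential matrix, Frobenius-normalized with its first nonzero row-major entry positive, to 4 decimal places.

matrix = [0.6115 0.0219 -0.1327; 0.3480 -0.1648 0.1683; 0.0116 0.3853 -0.5318]

after S1 (compose_se3): R=[0.5198 0.2606 -0.8136; -0.3677 0.9279 0.0623; 0.7711 0.2668 0.5781], t=(-1.3361, 0.7658, 2.0749)
after S2 (compose_se3): R=[-0.6294 -0.3405 -0.6985; 0.3657 0.6632 -0.6530; 0.6856 -0.6664 -0.2929], t=(-2.0650, 1.0215, 0.7536)
after S3 (essential): [0.6115 0.0219 -0.1327; 0.3480 -0.1648 0.1683; 0.0116 0.3853 -0.5318]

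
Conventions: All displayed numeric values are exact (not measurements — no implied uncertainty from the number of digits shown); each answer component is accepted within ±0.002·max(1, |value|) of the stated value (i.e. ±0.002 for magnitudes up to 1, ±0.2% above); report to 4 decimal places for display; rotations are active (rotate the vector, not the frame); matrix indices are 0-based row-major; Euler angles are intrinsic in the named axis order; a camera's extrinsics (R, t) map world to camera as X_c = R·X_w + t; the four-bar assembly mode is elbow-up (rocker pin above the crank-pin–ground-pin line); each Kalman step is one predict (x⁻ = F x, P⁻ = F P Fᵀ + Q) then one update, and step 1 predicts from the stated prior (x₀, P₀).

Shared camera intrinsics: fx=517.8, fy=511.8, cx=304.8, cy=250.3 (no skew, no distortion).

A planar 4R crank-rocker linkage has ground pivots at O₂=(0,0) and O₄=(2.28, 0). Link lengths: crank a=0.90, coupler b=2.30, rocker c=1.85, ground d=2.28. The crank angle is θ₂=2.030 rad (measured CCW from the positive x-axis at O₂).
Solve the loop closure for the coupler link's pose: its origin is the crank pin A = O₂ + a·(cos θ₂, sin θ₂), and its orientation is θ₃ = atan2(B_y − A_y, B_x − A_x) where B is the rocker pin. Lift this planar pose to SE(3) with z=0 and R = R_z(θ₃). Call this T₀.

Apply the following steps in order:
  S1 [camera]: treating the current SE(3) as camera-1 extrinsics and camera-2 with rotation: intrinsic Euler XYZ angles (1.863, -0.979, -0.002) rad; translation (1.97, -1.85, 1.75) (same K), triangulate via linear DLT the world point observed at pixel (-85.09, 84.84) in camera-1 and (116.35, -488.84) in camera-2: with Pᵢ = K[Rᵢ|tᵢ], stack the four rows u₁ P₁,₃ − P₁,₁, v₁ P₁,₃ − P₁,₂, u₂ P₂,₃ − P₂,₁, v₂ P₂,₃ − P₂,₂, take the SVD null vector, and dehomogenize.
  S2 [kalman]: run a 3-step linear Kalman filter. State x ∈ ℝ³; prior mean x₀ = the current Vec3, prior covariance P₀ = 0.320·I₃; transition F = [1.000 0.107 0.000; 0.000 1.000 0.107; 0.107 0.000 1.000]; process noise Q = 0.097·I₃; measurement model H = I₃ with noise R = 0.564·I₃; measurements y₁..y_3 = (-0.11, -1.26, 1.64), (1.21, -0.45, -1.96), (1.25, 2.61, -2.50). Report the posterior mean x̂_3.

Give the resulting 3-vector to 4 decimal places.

result = (0.2309, 0.4985, -0.5800)

source (fourbar_fk): coupler pose = R=[0.9110 -0.4125 0.0000; 0.4125 0.9110 0.0000; 0.0000 0.0000 1.0000], t=(-0.3989, 0.8068, 0.0000)
after S1 (triangulate): (-1.4600, -0.8702, 1.8194)
after S2 (kf_track): (0.2309, 0.4985, -0.5800)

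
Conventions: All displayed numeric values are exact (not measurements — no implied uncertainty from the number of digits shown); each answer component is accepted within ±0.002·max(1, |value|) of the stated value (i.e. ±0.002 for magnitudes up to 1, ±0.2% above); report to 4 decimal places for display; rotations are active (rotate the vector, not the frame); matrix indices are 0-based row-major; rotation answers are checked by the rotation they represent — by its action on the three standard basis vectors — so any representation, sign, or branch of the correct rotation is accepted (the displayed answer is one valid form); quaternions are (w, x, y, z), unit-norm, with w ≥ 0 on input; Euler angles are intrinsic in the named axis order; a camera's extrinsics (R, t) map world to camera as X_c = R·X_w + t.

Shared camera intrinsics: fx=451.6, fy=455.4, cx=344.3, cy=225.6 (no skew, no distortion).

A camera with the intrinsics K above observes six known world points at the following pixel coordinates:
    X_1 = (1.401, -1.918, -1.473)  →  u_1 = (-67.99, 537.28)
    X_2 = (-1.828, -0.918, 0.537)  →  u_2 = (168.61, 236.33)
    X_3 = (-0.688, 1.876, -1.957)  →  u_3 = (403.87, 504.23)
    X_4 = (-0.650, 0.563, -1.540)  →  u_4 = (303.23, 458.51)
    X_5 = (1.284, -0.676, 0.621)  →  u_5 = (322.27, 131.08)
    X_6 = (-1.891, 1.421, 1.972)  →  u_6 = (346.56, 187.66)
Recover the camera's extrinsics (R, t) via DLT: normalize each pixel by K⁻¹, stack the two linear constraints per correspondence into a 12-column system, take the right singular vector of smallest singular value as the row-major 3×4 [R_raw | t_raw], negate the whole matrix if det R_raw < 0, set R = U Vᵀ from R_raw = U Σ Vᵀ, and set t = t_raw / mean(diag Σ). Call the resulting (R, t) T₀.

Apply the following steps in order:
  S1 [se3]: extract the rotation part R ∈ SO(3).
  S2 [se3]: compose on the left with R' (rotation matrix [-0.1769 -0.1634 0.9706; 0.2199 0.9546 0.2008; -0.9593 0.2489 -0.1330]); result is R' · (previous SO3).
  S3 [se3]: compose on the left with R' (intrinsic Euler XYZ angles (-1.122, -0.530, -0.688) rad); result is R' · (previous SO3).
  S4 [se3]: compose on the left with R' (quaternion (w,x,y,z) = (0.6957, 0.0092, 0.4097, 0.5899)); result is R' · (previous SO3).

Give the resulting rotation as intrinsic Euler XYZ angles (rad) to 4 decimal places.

source (pnp_recover): camera pose = R=[0.5420 0.8333 0.1091; -0.2262 0.2697 -0.9360; -0.8094 0.4826 0.3347], t=(-0.3400, 0.4600, 4.0200)
after S1 (rot_of_se3): [0.5420 0.8333 0.1091; -0.2262 0.2697 -0.9360; -0.8094 0.4826 0.3347]
after S2 (compose_so3): [-0.8445 0.2769 0.4585; -0.2593 0.5376 -0.8023; -0.4686 -0.7964 -0.3822]
after S3 (compose_so3): [-0.4680 0.8817 0.0592; -0.5907 -0.2623 -0.7631; -0.6573 -0.3921 0.6436]
after S4 (compose_so3): [0.1134 -0.0425 0.9926; -0.8765 0.4662 0.1201; -0.4679 -0.8837 0.0156]

rotation (euler_xyz) = (-1.4415, 1.4494, 0.3586)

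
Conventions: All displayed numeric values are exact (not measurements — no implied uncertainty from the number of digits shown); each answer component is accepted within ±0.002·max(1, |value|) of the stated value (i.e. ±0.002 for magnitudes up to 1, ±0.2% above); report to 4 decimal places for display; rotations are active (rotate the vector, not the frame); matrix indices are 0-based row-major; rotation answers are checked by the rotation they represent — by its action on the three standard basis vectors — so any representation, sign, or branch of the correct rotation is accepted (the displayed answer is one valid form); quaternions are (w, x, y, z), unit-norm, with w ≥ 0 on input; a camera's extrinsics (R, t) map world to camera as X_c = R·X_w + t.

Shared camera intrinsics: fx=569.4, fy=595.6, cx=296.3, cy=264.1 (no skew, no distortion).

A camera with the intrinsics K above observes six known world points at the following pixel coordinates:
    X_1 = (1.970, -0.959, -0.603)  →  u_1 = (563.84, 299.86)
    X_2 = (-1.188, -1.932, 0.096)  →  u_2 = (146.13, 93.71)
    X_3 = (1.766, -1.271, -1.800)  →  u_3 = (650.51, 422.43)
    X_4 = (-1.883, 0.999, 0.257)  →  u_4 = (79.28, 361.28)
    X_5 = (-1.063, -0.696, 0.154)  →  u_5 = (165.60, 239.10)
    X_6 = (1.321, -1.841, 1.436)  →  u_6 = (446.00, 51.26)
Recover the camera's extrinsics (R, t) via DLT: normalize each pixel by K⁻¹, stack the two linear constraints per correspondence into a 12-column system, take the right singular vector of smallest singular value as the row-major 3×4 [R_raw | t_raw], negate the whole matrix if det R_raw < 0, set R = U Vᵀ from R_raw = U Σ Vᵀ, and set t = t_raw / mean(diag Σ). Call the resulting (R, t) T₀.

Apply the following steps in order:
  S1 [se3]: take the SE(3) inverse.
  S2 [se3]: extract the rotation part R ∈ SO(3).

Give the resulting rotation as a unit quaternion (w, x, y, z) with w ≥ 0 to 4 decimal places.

source (pnp_recover): camera pose = R=[0.9797 -0.1637 -0.1158; 0.0352 0.7090 -0.7043; 0.1974 0.6859 0.7004], t=(-0.0900, 0.4500, 5.0899)
after S1 (invert_se3): R=[0.9797 0.0352 0.1974; -0.1637 0.7090 0.6859; -0.1158 -0.7043 0.7004], t=(-0.9323, -3.8251, -3.2584)
after S2 (rot_of_se3): [0.9797 0.0352 0.1974; -0.1637 0.7090 0.6859; -0.1158 -0.7043 0.7004]

rotation (quat) = (0.9205, -0.3776, 0.0851, -0.0540)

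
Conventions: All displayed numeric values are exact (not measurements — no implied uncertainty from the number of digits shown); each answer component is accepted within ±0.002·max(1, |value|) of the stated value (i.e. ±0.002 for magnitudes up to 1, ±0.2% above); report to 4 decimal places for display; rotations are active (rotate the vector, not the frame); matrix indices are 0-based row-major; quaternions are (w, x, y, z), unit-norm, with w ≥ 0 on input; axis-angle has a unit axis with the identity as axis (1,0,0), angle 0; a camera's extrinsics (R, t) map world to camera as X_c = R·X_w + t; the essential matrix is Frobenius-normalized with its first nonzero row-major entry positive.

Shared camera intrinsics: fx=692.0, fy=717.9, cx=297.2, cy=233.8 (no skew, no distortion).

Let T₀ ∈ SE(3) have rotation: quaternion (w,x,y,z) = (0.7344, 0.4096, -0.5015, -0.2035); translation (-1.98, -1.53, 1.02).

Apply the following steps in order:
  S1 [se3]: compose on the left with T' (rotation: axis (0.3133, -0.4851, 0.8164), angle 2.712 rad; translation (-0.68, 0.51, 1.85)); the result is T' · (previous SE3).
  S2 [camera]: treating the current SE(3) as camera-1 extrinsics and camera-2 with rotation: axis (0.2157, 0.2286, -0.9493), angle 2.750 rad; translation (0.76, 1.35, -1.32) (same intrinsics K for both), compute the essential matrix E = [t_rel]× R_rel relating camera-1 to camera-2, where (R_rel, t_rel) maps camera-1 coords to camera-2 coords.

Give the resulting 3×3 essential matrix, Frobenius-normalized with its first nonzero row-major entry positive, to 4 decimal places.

after S1 (compose_se3): R=[0.3115 -0.0551 0.9487; -0.1582 -0.9874 -0.0054; 0.9370 -0.1484 -0.3163], t=(2.0052, 0.2105, 1.8108)
after S2 (essential): [0.1001 0.3571 -0.2273; -0.2119 -0.1456 0.5536; -0.0798 0.5920 0.2854]

matrix = [0.1001 0.3571 -0.2273; -0.2119 -0.1456 0.5536; -0.0798 0.5920 0.2854]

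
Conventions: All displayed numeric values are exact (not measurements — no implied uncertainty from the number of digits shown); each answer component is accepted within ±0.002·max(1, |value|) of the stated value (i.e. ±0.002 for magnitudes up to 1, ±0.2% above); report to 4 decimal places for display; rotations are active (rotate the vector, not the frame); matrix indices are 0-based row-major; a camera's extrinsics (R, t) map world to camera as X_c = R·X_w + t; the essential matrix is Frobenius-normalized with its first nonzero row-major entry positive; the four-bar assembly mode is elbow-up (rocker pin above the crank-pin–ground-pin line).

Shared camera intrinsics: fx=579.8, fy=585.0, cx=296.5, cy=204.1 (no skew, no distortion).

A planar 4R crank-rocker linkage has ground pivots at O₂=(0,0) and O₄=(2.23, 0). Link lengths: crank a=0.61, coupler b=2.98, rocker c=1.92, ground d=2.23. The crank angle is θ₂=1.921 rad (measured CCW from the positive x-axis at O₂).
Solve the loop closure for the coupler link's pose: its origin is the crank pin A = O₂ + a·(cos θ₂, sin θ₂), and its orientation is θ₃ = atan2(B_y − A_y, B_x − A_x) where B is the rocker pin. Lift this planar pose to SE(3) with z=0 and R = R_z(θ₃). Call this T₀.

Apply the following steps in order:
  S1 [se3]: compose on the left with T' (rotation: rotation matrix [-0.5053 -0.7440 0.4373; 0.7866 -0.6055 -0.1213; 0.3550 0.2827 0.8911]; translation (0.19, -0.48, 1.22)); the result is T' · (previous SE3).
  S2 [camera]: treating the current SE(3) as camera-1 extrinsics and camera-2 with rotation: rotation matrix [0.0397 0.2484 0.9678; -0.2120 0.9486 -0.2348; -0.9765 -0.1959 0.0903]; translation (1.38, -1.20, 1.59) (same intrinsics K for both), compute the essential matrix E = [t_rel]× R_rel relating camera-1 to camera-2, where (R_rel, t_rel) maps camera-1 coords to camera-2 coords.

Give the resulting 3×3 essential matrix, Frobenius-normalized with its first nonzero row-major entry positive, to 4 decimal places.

matrix = [0.2583 -0.5899 -0.2913; -0.1635 0.1695 -0.4512; -0.1467 0.1381 -0.4482]

source (fourbar_fk): coupler pose = R=[0.8943 -0.4476 0.0000; 0.4476 0.8943 0.0000; 0.0000 0.0000 1.0000], t=(-0.2093, 0.5730, 0.0000)
after S1 (compose_se3): R=[-0.7848 -0.4392 0.4373; 0.4324 -0.8935 -0.1213; 0.4440 0.0939 0.8911], t=(-0.1305, -0.9915, 1.3077)
after S2 (essential): [0.2583 -0.5899 -0.2913; -0.1635 0.1695 -0.4512; -0.1467 0.1381 -0.4482]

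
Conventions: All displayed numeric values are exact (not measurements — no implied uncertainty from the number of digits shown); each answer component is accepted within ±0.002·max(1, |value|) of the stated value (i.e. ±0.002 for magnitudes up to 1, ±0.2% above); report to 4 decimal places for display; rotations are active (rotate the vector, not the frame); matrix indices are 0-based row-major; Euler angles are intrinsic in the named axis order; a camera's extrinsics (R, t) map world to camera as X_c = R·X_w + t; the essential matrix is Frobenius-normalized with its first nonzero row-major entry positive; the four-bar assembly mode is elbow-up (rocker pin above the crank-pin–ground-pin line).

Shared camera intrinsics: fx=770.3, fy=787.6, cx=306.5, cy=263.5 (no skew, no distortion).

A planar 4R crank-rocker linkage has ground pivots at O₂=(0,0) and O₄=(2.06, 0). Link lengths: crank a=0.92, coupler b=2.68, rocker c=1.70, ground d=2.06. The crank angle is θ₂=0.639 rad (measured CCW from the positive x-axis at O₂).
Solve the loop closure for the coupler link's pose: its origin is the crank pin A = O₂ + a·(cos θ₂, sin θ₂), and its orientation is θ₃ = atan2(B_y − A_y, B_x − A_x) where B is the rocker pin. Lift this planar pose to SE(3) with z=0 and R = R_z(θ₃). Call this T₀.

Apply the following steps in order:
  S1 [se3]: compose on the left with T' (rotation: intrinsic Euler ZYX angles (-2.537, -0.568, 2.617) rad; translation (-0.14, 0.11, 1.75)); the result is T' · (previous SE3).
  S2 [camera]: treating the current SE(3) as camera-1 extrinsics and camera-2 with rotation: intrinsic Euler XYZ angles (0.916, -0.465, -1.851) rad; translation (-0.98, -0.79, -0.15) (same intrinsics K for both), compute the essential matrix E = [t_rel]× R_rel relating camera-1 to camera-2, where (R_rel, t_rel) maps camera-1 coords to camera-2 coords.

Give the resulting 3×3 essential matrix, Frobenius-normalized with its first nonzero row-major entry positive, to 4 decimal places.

matrix = [0.4745 -0.2202 0.0057; -0.3125 -0.6017 0.1984; 0.4138 -0.2361 0.0169]

source (fourbar_fk): coupler pose = R=[0.9792 -0.2028 0.0000; 0.2028 0.9792 0.0000; 0.0000 0.0000 1.0000], t=(0.7385, 0.5487, 0.0000)
after S1 (compose_se3): R=[-0.7340 -0.1241 -0.6678; -0.2938 0.9444 0.1474; 0.6124 0.3044 -0.7296], t=(-0.8005, 0.2309, 2.3789)
after S2 (essential): [0.4745 -0.2202 0.0057; -0.3125 -0.6017 0.1984; 0.4138 -0.2361 0.0169]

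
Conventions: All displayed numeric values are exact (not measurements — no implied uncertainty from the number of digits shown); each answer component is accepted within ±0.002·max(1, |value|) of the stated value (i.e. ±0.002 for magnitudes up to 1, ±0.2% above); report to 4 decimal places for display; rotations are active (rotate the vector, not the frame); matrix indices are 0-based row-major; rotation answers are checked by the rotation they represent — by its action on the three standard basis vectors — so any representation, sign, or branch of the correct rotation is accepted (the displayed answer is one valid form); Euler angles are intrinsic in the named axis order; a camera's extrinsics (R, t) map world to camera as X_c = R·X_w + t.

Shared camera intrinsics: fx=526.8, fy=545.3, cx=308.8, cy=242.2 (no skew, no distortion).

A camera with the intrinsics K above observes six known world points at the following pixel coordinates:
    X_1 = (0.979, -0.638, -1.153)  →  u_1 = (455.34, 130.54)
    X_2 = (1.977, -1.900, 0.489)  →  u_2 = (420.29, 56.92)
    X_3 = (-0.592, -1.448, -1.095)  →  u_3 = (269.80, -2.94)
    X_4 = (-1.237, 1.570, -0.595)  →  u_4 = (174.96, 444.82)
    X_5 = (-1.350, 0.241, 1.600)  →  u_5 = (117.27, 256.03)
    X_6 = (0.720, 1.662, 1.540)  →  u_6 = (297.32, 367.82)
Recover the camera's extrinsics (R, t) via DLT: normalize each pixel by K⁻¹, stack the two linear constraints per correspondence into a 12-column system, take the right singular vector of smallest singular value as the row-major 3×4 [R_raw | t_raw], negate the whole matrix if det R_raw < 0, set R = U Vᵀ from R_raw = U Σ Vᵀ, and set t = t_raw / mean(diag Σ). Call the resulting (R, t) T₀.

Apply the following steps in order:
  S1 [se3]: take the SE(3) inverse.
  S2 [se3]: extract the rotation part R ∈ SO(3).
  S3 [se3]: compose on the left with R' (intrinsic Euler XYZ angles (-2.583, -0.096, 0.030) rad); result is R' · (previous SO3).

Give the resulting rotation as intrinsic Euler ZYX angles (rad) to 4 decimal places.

rotation (euler_zyx) = (-0.2530, -0.2692, -2.5340)

source (pnp_recover): camera pose = R=[0.8966 0.0368 -0.4412; -0.0258 0.9992 0.0308; 0.4420 -0.0162 0.8969], t=(-0.1700, -0.1800, 4.8800)
after S1 (invert_se3): R=[0.8966 -0.0258 0.4420; 0.0368 0.9992 -0.0162; -0.4412 0.0308 0.8969], t=(-2.0092, 0.2651, -4.4462)
after S2 (rot_of_se3): [0.8966 -0.0258 0.4420; 0.0368 0.9992 -0.0162; -0.4412 0.0308 0.8969]
after S3 (compose_so3): [0.9333 -0.0585 0.3543; -0.2413 -0.8329 0.4981; 0.2660 -0.5504 -0.7914]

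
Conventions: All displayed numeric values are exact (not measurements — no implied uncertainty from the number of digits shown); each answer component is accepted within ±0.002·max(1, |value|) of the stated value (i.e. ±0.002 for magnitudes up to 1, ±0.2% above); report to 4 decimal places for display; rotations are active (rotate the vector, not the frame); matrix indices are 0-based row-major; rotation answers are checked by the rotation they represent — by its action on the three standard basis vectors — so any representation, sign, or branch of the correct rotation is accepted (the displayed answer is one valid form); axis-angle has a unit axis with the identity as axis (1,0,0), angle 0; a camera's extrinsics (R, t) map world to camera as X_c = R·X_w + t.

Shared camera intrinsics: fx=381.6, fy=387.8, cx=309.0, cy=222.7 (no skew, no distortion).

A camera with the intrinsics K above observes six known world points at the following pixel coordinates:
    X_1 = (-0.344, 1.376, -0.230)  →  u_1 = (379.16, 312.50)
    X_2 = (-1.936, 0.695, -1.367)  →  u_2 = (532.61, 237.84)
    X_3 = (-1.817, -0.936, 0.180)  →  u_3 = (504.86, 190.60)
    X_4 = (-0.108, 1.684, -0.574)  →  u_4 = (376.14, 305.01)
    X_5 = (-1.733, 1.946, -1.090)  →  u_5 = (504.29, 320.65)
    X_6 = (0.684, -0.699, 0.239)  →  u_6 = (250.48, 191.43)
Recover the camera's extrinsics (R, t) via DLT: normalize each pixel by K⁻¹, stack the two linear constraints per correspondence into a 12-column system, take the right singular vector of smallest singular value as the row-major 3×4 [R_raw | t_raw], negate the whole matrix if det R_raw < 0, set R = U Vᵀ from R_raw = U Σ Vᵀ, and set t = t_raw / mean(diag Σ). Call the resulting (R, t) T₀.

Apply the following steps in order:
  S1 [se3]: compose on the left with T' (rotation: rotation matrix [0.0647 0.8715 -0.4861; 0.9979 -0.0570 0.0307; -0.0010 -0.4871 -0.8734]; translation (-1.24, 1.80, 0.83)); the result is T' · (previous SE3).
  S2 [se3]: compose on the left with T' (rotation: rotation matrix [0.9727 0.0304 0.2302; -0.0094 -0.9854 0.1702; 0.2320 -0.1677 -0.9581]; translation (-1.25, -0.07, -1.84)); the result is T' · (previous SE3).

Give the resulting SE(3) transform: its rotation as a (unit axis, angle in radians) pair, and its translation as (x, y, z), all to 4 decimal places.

rotation (axis_angle) = ((0.4524, 0.5475, 0.7040), 2.7826), translation = (-4.9999, -2.6630, -0.0069)

source (pnp_recover): camera pose = R=[-0.8298 0.2348 -0.5062; -0.1338 0.7970 0.5890; 0.5417 0.5565 -0.6299], t=(0.2099, 0.1700, 4.3600)
after S1 (compose_se3): R=[-0.4337 0.4392 0.7868; -0.8039 0.2059 -0.5580; -0.4071 -0.8745 0.2638], t=(-3.1977, 2.1335, -3.0608)
after S2 (compose_se3): R=[-0.5400 0.2322 0.8090; 0.7269 -0.3559 0.5873; 0.4243 0.9052 0.0234], t=(-4.9999, -2.6630, -0.0069)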